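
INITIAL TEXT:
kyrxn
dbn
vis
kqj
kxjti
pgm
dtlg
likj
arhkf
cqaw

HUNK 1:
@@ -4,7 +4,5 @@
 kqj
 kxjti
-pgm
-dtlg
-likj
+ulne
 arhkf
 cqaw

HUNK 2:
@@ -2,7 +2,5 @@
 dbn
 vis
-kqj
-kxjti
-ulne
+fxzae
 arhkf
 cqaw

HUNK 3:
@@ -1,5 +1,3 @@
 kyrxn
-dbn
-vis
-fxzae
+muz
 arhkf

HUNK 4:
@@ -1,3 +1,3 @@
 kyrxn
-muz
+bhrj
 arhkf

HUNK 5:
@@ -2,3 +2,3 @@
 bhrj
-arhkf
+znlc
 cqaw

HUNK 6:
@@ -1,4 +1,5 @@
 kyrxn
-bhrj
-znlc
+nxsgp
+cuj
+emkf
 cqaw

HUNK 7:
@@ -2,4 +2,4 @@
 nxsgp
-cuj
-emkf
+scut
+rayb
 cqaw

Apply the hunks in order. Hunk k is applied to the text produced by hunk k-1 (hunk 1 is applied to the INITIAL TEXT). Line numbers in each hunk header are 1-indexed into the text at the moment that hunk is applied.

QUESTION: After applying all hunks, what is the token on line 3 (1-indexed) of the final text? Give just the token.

Answer: scut

Derivation:
Hunk 1: at line 4 remove [pgm,dtlg,likj] add [ulne] -> 8 lines: kyrxn dbn vis kqj kxjti ulne arhkf cqaw
Hunk 2: at line 2 remove [kqj,kxjti,ulne] add [fxzae] -> 6 lines: kyrxn dbn vis fxzae arhkf cqaw
Hunk 3: at line 1 remove [dbn,vis,fxzae] add [muz] -> 4 lines: kyrxn muz arhkf cqaw
Hunk 4: at line 1 remove [muz] add [bhrj] -> 4 lines: kyrxn bhrj arhkf cqaw
Hunk 5: at line 2 remove [arhkf] add [znlc] -> 4 lines: kyrxn bhrj znlc cqaw
Hunk 6: at line 1 remove [bhrj,znlc] add [nxsgp,cuj,emkf] -> 5 lines: kyrxn nxsgp cuj emkf cqaw
Hunk 7: at line 2 remove [cuj,emkf] add [scut,rayb] -> 5 lines: kyrxn nxsgp scut rayb cqaw
Final line 3: scut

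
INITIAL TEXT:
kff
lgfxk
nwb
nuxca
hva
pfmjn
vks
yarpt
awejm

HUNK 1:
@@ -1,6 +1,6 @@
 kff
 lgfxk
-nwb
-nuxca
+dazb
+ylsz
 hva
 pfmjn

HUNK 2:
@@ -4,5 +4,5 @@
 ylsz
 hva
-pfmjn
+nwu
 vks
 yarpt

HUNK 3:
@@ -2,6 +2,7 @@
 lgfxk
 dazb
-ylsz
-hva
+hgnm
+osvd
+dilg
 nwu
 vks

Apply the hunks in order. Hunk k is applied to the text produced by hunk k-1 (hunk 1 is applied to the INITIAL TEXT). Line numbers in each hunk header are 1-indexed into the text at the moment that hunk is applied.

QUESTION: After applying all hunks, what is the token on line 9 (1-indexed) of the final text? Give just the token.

Hunk 1: at line 1 remove [nwb,nuxca] add [dazb,ylsz] -> 9 lines: kff lgfxk dazb ylsz hva pfmjn vks yarpt awejm
Hunk 2: at line 4 remove [pfmjn] add [nwu] -> 9 lines: kff lgfxk dazb ylsz hva nwu vks yarpt awejm
Hunk 3: at line 2 remove [ylsz,hva] add [hgnm,osvd,dilg] -> 10 lines: kff lgfxk dazb hgnm osvd dilg nwu vks yarpt awejm
Final line 9: yarpt

Answer: yarpt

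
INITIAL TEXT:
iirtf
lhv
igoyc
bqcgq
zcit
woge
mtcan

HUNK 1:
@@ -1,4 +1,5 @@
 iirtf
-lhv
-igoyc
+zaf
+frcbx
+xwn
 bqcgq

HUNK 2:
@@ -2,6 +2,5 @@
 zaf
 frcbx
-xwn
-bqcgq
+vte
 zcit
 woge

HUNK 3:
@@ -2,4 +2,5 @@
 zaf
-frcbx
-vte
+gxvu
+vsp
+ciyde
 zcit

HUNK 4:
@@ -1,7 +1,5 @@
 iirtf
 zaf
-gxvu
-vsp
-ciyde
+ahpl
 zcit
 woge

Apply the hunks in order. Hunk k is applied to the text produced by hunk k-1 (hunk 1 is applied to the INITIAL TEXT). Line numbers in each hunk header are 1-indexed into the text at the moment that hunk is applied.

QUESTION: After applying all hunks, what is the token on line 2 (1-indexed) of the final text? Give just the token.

Hunk 1: at line 1 remove [lhv,igoyc] add [zaf,frcbx,xwn] -> 8 lines: iirtf zaf frcbx xwn bqcgq zcit woge mtcan
Hunk 2: at line 2 remove [xwn,bqcgq] add [vte] -> 7 lines: iirtf zaf frcbx vte zcit woge mtcan
Hunk 3: at line 2 remove [frcbx,vte] add [gxvu,vsp,ciyde] -> 8 lines: iirtf zaf gxvu vsp ciyde zcit woge mtcan
Hunk 4: at line 1 remove [gxvu,vsp,ciyde] add [ahpl] -> 6 lines: iirtf zaf ahpl zcit woge mtcan
Final line 2: zaf

Answer: zaf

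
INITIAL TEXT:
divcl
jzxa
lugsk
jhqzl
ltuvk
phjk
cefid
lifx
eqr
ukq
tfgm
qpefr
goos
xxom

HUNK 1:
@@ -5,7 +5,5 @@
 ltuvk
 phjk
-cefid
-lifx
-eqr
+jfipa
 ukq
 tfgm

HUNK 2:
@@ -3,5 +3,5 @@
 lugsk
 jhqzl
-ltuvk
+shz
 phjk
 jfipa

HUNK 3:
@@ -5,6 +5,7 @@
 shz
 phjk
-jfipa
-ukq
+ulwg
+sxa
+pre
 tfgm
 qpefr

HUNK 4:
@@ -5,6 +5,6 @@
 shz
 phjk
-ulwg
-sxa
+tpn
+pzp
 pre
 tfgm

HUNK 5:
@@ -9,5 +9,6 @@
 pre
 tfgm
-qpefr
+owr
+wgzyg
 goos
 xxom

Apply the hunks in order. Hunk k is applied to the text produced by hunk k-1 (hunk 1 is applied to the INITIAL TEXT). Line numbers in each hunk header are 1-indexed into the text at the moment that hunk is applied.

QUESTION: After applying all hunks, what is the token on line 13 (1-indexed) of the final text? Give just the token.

Hunk 1: at line 5 remove [cefid,lifx,eqr] add [jfipa] -> 12 lines: divcl jzxa lugsk jhqzl ltuvk phjk jfipa ukq tfgm qpefr goos xxom
Hunk 2: at line 3 remove [ltuvk] add [shz] -> 12 lines: divcl jzxa lugsk jhqzl shz phjk jfipa ukq tfgm qpefr goos xxom
Hunk 3: at line 5 remove [jfipa,ukq] add [ulwg,sxa,pre] -> 13 lines: divcl jzxa lugsk jhqzl shz phjk ulwg sxa pre tfgm qpefr goos xxom
Hunk 4: at line 5 remove [ulwg,sxa] add [tpn,pzp] -> 13 lines: divcl jzxa lugsk jhqzl shz phjk tpn pzp pre tfgm qpefr goos xxom
Hunk 5: at line 9 remove [qpefr] add [owr,wgzyg] -> 14 lines: divcl jzxa lugsk jhqzl shz phjk tpn pzp pre tfgm owr wgzyg goos xxom
Final line 13: goos

Answer: goos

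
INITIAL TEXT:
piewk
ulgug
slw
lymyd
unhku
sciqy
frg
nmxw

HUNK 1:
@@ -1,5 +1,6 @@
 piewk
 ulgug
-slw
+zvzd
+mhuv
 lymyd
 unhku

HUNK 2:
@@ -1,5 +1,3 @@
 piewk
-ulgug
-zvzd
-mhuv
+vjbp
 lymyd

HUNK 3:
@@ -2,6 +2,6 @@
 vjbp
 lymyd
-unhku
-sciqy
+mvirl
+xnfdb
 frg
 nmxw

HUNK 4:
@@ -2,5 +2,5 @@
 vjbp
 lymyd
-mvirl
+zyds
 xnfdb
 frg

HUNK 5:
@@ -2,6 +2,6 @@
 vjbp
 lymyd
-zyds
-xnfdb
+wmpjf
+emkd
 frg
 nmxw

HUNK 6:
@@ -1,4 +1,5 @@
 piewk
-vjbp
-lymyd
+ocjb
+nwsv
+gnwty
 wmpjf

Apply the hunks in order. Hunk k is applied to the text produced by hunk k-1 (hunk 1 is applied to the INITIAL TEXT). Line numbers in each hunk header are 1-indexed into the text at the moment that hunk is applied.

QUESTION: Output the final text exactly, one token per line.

Hunk 1: at line 1 remove [slw] add [zvzd,mhuv] -> 9 lines: piewk ulgug zvzd mhuv lymyd unhku sciqy frg nmxw
Hunk 2: at line 1 remove [ulgug,zvzd,mhuv] add [vjbp] -> 7 lines: piewk vjbp lymyd unhku sciqy frg nmxw
Hunk 3: at line 2 remove [unhku,sciqy] add [mvirl,xnfdb] -> 7 lines: piewk vjbp lymyd mvirl xnfdb frg nmxw
Hunk 4: at line 2 remove [mvirl] add [zyds] -> 7 lines: piewk vjbp lymyd zyds xnfdb frg nmxw
Hunk 5: at line 2 remove [zyds,xnfdb] add [wmpjf,emkd] -> 7 lines: piewk vjbp lymyd wmpjf emkd frg nmxw
Hunk 6: at line 1 remove [vjbp,lymyd] add [ocjb,nwsv,gnwty] -> 8 lines: piewk ocjb nwsv gnwty wmpjf emkd frg nmxw

Answer: piewk
ocjb
nwsv
gnwty
wmpjf
emkd
frg
nmxw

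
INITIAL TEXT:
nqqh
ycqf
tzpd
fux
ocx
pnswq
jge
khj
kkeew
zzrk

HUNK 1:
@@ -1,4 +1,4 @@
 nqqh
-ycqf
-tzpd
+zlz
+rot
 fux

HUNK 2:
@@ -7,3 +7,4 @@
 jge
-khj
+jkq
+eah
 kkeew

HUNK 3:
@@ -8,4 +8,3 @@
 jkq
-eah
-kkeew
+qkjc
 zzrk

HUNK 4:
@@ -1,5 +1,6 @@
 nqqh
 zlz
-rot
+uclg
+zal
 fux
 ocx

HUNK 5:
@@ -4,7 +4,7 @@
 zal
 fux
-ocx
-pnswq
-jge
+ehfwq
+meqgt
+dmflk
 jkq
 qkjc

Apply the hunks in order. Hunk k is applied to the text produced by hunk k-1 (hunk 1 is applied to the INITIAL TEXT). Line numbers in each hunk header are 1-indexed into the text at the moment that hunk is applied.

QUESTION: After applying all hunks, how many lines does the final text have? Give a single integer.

Hunk 1: at line 1 remove [ycqf,tzpd] add [zlz,rot] -> 10 lines: nqqh zlz rot fux ocx pnswq jge khj kkeew zzrk
Hunk 2: at line 7 remove [khj] add [jkq,eah] -> 11 lines: nqqh zlz rot fux ocx pnswq jge jkq eah kkeew zzrk
Hunk 3: at line 8 remove [eah,kkeew] add [qkjc] -> 10 lines: nqqh zlz rot fux ocx pnswq jge jkq qkjc zzrk
Hunk 4: at line 1 remove [rot] add [uclg,zal] -> 11 lines: nqqh zlz uclg zal fux ocx pnswq jge jkq qkjc zzrk
Hunk 5: at line 4 remove [ocx,pnswq,jge] add [ehfwq,meqgt,dmflk] -> 11 lines: nqqh zlz uclg zal fux ehfwq meqgt dmflk jkq qkjc zzrk
Final line count: 11

Answer: 11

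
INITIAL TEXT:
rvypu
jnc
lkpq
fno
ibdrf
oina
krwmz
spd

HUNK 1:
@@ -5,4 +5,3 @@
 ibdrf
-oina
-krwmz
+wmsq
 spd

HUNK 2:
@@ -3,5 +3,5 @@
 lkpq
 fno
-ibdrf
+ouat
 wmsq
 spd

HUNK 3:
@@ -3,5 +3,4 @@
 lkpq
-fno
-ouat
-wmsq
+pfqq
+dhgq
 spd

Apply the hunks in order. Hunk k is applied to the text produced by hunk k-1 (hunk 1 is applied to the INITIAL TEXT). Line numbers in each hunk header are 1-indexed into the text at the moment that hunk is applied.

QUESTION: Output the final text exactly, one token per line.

Answer: rvypu
jnc
lkpq
pfqq
dhgq
spd

Derivation:
Hunk 1: at line 5 remove [oina,krwmz] add [wmsq] -> 7 lines: rvypu jnc lkpq fno ibdrf wmsq spd
Hunk 2: at line 3 remove [ibdrf] add [ouat] -> 7 lines: rvypu jnc lkpq fno ouat wmsq spd
Hunk 3: at line 3 remove [fno,ouat,wmsq] add [pfqq,dhgq] -> 6 lines: rvypu jnc lkpq pfqq dhgq spd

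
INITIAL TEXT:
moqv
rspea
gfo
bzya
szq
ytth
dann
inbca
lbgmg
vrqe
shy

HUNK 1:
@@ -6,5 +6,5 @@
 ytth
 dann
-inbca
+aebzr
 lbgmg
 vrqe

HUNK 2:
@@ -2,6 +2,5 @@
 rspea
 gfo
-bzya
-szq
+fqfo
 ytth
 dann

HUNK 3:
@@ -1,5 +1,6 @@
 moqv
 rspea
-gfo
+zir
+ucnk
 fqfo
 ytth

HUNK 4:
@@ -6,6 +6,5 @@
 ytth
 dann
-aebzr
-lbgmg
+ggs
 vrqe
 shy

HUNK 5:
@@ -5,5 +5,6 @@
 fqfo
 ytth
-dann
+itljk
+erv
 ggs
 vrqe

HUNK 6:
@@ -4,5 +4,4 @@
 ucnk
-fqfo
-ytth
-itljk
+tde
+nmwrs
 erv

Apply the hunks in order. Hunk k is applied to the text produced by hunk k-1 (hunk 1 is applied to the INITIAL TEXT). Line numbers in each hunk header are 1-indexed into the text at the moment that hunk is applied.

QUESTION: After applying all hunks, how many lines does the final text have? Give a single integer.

Hunk 1: at line 6 remove [inbca] add [aebzr] -> 11 lines: moqv rspea gfo bzya szq ytth dann aebzr lbgmg vrqe shy
Hunk 2: at line 2 remove [bzya,szq] add [fqfo] -> 10 lines: moqv rspea gfo fqfo ytth dann aebzr lbgmg vrqe shy
Hunk 3: at line 1 remove [gfo] add [zir,ucnk] -> 11 lines: moqv rspea zir ucnk fqfo ytth dann aebzr lbgmg vrqe shy
Hunk 4: at line 6 remove [aebzr,lbgmg] add [ggs] -> 10 lines: moqv rspea zir ucnk fqfo ytth dann ggs vrqe shy
Hunk 5: at line 5 remove [dann] add [itljk,erv] -> 11 lines: moqv rspea zir ucnk fqfo ytth itljk erv ggs vrqe shy
Hunk 6: at line 4 remove [fqfo,ytth,itljk] add [tde,nmwrs] -> 10 lines: moqv rspea zir ucnk tde nmwrs erv ggs vrqe shy
Final line count: 10

Answer: 10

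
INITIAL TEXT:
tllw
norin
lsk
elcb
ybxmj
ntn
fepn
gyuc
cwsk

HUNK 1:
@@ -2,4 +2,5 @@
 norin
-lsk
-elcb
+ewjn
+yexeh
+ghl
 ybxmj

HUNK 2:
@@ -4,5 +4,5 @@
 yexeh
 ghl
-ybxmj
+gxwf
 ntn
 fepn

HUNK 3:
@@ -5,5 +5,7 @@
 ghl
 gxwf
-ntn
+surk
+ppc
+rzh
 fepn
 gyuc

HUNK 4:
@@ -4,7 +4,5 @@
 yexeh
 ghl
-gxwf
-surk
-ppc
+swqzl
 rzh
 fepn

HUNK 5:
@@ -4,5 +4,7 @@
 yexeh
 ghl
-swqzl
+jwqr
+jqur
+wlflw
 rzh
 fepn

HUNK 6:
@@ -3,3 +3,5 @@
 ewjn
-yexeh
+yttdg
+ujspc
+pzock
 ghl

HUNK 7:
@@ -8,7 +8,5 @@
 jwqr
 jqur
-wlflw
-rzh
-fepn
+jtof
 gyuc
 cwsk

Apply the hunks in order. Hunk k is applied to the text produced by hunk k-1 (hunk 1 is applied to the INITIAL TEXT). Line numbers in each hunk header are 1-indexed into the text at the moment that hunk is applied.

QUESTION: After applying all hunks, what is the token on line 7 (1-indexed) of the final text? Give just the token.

Answer: ghl

Derivation:
Hunk 1: at line 2 remove [lsk,elcb] add [ewjn,yexeh,ghl] -> 10 lines: tllw norin ewjn yexeh ghl ybxmj ntn fepn gyuc cwsk
Hunk 2: at line 4 remove [ybxmj] add [gxwf] -> 10 lines: tllw norin ewjn yexeh ghl gxwf ntn fepn gyuc cwsk
Hunk 3: at line 5 remove [ntn] add [surk,ppc,rzh] -> 12 lines: tllw norin ewjn yexeh ghl gxwf surk ppc rzh fepn gyuc cwsk
Hunk 4: at line 4 remove [gxwf,surk,ppc] add [swqzl] -> 10 lines: tllw norin ewjn yexeh ghl swqzl rzh fepn gyuc cwsk
Hunk 5: at line 4 remove [swqzl] add [jwqr,jqur,wlflw] -> 12 lines: tllw norin ewjn yexeh ghl jwqr jqur wlflw rzh fepn gyuc cwsk
Hunk 6: at line 3 remove [yexeh] add [yttdg,ujspc,pzock] -> 14 lines: tllw norin ewjn yttdg ujspc pzock ghl jwqr jqur wlflw rzh fepn gyuc cwsk
Hunk 7: at line 8 remove [wlflw,rzh,fepn] add [jtof] -> 12 lines: tllw norin ewjn yttdg ujspc pzock ghl jwqr jqur jtof gyuc cwsk
Final line 7: ghl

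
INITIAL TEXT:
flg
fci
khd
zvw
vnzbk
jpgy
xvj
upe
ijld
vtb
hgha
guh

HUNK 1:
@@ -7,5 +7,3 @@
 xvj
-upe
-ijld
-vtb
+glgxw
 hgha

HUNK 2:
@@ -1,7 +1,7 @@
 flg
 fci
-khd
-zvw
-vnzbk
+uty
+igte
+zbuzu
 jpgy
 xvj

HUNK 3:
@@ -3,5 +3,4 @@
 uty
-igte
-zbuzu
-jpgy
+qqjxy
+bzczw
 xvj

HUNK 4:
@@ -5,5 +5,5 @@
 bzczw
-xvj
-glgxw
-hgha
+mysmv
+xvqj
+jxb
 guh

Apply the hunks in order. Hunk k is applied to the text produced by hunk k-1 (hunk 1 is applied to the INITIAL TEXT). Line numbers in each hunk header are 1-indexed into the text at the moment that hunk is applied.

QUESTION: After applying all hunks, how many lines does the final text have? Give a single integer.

Hunk 1: at line 7 remove [upe,ijld,vtb] add [glgxw] -> 10 lines: flg fci khd zvw vnzbk jpgy xvj glgxw hgha guh
Hunk 2: at line 1 remove [khd,zvw,vnzbk] add [uty,igte,zbuzu] -> 10 lines: flg fci uty igte zbuzu jpgy xvj glgxw hgha guh
Hunk 3: at line 3 remove [igte,zbuzu,jpgy] add [qqjxy,bzczw] -> 9 lines: flg fci uty qqjxy bzczw xvj glgxw hgha guh
Hunk 4: at line 5 remove [xvj,glgxw,hgha] add [mysmv,xvqj,jxb] -> 9 lines: flg fci uty qqjxy bzczw mysmv xvqj jxb guh
Final line count: 9

Answer: 9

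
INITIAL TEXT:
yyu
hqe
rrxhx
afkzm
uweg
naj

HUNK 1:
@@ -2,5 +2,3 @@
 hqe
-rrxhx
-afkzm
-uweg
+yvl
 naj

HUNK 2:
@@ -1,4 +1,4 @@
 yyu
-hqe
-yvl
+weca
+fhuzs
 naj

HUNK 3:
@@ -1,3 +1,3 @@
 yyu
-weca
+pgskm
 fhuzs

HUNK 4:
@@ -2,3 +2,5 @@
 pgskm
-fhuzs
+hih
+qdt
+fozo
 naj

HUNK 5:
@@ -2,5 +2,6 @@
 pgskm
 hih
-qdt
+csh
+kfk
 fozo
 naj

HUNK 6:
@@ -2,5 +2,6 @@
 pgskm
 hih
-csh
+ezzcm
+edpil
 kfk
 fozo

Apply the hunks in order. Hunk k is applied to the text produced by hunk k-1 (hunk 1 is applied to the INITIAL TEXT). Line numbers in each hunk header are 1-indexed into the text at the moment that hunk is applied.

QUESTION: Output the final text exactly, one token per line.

Hunk 1: at line 2 remove [rrxhx,afkzm,uweg] add [yvl] -> 4 lines: yyu hqe yvl naj
Hunk 2: at line 1 remove [hqe,yvl] add [weca,fhuzs] -> 4 lines: yyu weca fhuzs naj
Hunk 3: at line 1 remove [weca] add [pgskm] -> 4 lines: yyu pgskm fhuzs naj
Hunk 4: at line 2 remove [fhuzs] add [hih,qdt,fozo] -> 6 lines: yyu pgskm hih qdt fozo naj
Hunk 5: at line 2 remove [qdt] add [csh,kfk] -> 7 lines: yyu pgskm hih csh kfk fozo naj
Hunk 6: at line 2 remove [csh] add [ezzcm,edpil] -> 8 lines: yyu pgskm hih ezzcm edpil kfk fozo naj

Answer: yyu
pgskm
hih
ezzcm
edpil
kfk
fozo
naj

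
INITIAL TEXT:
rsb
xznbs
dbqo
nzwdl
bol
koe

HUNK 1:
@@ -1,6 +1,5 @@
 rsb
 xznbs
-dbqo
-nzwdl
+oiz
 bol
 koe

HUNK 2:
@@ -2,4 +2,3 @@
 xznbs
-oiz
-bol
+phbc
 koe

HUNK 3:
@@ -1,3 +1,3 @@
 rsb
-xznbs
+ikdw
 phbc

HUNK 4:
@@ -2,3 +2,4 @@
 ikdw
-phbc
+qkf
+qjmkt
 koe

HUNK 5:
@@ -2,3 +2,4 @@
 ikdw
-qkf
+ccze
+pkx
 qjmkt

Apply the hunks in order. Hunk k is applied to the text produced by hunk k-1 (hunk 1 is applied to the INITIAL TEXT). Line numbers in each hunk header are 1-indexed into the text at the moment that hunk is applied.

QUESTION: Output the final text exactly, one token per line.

Answer: rsb
ikdw
ccze
pkx
qjmkt
koe

Derivation:
Hunk 1: at line 1 remove [dbqo,nzwdl] add [oiz] -> 5 lines: rsb xznbs oiz bol koe
Hunk 2: at line 2 remove [oiz,bol] add [phbc] -> 4 lines: rsb xznbs phbc koe
Hunk 3: at line 1 remove [xznbs] add [ikdw] -> 4 lines: rsb ikdw phbc koe
Hunk 4: at line 2 remove [phbc] add [qkf,qjmkt] -> 5 lines: rsb ikdw qkf qjmkt koe
Hunk 5: at line 2 remove [qkf] add [ccze,pkx] -> 6 lines: rsb ikdw ccze pkx qjmkt koe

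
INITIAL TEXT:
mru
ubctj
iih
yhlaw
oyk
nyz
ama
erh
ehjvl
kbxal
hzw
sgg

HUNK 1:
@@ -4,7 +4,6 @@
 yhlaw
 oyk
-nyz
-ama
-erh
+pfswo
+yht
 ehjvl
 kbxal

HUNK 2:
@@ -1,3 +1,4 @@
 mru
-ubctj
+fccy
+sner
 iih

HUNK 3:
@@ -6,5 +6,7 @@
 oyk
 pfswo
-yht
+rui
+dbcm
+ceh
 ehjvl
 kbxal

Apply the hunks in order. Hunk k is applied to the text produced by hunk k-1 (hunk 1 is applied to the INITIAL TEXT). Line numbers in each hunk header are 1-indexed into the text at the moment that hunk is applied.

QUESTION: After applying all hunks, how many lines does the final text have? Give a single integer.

Hunk 1: at line 4 remove [nyz,ama,erh] add [pfswo,yht] -> 11 lines: mru ubctj iih yhlaw oyk pfswo yht ehjvl kbxal hzw sgg
Hunk 2: at line 1 remove [ubctj] add [fccy,sner] -> 12 lines: mru fccy sner iih yhlaw oyk pfswo yht ehjvl kbxal hzw sgg
Hunk 3: at line 6 remove [yht] add [rui,dbcm,ceh] -> 14 lines: mru fccy sner iih yhlaw oyk pfswo rui dbcm ceh ehjvl kbxal hzw sgg
Final line count: 14

Answer: 14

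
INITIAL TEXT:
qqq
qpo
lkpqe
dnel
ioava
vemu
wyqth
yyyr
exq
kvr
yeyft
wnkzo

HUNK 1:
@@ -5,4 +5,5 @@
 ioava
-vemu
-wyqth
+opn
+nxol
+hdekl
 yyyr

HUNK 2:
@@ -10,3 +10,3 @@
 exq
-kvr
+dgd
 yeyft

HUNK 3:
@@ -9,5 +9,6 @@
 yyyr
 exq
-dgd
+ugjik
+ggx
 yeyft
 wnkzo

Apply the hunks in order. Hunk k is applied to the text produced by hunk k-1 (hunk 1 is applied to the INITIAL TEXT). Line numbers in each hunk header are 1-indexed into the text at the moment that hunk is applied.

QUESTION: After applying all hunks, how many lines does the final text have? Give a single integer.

Hunk 1: at line 5 remove [vemu,wyqth] add [opn,nxol,hdekl] -> 13 lines: qqq qpo lkpqe dnel ioava opn nxol hdekl yyyr exq kvr yeyft wnkzo
Hunk 2: at line 10 remove [kvr] add [dgd] -> 13 lines: qqq qpo lkpqe dnel ioava opn nxol hdekl yyyr exq dgd yeyft wnkzo
Hunk 3: at line 9 remove [dgd] add [ugjik,ggx] -> 14 lines: qqq qpo lkpqe dnel ioava opn nxol hdekl yyyr exq ugjik ggx yeyft wnkzo
Final line count: 14

Answer: 14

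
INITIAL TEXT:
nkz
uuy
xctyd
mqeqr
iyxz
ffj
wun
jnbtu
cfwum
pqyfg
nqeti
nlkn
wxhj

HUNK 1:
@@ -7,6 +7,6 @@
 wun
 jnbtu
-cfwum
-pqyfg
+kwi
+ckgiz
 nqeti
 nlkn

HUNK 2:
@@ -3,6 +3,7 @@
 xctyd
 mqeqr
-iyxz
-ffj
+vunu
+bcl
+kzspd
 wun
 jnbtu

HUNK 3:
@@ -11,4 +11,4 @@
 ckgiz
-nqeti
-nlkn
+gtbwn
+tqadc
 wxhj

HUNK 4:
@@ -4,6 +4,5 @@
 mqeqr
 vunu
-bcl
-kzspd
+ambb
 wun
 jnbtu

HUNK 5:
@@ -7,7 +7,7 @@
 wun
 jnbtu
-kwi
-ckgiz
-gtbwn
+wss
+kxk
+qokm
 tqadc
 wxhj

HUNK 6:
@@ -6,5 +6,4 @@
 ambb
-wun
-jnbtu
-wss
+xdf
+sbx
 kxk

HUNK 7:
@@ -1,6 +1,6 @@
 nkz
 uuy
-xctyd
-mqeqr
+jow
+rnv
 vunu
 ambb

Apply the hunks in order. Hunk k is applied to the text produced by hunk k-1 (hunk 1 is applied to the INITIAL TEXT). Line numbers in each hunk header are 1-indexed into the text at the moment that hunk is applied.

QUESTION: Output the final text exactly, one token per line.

Hunk 1: at line 7 remove [cfwum,pqyfg] add [kwi,ckgiz] -> 13 lines: nkz uuy xctyd mqeqr iyxz ffj wun jnbtu kwi ckgiz nqeti nlkn wxhj
Hunk 2: at line 3 remove [iyxz,ffj] add [vunu,bcl,kzspd] -> 14 lines: nkz uuy xctyd mqeqr vunu bcl kzspd wun jnbtu kwi ckgiz nqeti nlkn wxhj
Hunk 3: at line 11 remove [nqeti,nlkn] add [gtbwn,tqadc] -> 14 lines: nkz uuy xctyd mqeqr vunu bcl kzspd wun jnbtu kwi ckgiz gtbwn tqadc wxhj
Hunk 4: at line 4 remove [bcl,kzspd] add [ambb] -> 13 lines: nkz uuy xctyd mqeqr vunu ambb wun jnbtu kwi ckgiz gtbwn tqadc wxhj
Hunk 5: at line 7 remove [kwi,ckgiz,gtbwn] add [wss,kxk,qokm] -> 13 lines: nkz uuy xctyd mqeqr vunu ambb wun jnbtu wss kxk qokm tqadc wxhj
Hunk 6: at line 6 remove [wun,jnbtu,wss] add [xdf,sbx] -> 12 lines: nkz uuy xctyd mqeqr vunu ambb xdf sbx kxk qokm tqadc wxhj
Hunk 7: at line 1 remove [xctyd,mqeqr] add [jow,rnv] -> 12 lines: nkz uuy jow rnv vunu ambb xdf sbx kxk qokm tqadc wxhj

Answer: nkz
uuy
jow
rnv
vunu
ambb
xdf
sbx
kxk
qokm
tqadc
wxhj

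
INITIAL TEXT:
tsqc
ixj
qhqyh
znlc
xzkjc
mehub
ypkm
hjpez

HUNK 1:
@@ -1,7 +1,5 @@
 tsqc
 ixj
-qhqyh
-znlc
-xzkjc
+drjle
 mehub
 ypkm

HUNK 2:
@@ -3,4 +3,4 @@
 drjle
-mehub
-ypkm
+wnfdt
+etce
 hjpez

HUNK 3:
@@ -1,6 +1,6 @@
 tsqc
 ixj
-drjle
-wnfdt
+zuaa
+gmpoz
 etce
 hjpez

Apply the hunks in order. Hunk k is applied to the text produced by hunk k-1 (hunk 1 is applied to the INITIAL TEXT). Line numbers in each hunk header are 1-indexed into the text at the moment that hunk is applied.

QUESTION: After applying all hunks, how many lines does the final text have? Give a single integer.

Hunk 1: at line 1 remove [qhqyh,znlc,xzkjc] add [drjle] -> 6 lines: tsqc ixj drjle mehub ypkm hjpez
Hunk 2: at line 3 remove [mehub,ypkm] add [wnfdt,etce] -> 6 lines: tsqc ixj drjle wnfdt etce hjpez
Hunk 3: at line 1 remove [drjle,wnfdt] add [zuaa,gmpoz] -> 6 lines: tsqc ixj zuaa gmpoz etce hjpez
Final line count: 6

Answer: 6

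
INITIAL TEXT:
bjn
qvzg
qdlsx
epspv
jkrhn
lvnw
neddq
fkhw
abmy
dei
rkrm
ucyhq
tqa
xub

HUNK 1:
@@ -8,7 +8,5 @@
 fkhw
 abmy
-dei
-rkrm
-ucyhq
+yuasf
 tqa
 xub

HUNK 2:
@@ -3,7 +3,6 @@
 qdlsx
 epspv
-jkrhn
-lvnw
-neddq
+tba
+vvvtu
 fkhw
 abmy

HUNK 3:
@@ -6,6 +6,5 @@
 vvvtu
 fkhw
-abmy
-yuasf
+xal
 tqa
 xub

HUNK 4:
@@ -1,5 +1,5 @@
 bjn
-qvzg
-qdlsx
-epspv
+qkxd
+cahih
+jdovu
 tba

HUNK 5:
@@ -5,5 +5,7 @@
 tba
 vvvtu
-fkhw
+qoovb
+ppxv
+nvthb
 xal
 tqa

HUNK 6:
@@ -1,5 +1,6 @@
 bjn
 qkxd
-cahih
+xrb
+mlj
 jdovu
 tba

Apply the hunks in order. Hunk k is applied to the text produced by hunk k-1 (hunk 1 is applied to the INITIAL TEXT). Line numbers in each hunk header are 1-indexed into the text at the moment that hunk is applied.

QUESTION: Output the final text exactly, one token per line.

Hunk 1: at line 8 remove [dei,rkrm,ucyhq] add [yuasf] -> 12 lines: bjn qvzg qdlsx epspv jkrhn lvnw neddq fkhw abmy yuasf tqa xub
Hunk 2: at line 3 remove [jkrhn,lvnw,neddq] add [tba,vvvtu] -> 11 lines: bjn qvzg qdlsx epspv tba vvvtu fkhw abmy yuasf tqa xub
Hunk 3: at line 6 remove [abmy,yuasf] add [xal] -> 10 lines: bjn qvzg qdlsx epspv tba vvvtu fkhw xal tqa xub
Hunk 4: at line 1 remove [qvzg,qdlsx,epspv] add [qkxd,cahih,jdovu] -> 10 lines: bjn qkxd cahih jdovu tba vvvtu fkhw xal tqa xub
Hunk 5: at line 5 remove [fkhw] add [qoovb,ppxv,nvthb] -> 12 lines: bjn qkxd cahih jdovu tba vvvtu qoovb ppxv nvthb xal tqa xub
Hunk 6: at line 1 remove [cahih] add [xrb,mlj] -> 13 lines: bjn qkxd xrb mlj jdovu tba vvvtu qoovb ppxv nvthb xal tqa xub

Answer: bjn
qkxd
xrb
mlj
jdovu
tba
vvvtu
qoovb
ppxv
nvthb
xal
tqa
xub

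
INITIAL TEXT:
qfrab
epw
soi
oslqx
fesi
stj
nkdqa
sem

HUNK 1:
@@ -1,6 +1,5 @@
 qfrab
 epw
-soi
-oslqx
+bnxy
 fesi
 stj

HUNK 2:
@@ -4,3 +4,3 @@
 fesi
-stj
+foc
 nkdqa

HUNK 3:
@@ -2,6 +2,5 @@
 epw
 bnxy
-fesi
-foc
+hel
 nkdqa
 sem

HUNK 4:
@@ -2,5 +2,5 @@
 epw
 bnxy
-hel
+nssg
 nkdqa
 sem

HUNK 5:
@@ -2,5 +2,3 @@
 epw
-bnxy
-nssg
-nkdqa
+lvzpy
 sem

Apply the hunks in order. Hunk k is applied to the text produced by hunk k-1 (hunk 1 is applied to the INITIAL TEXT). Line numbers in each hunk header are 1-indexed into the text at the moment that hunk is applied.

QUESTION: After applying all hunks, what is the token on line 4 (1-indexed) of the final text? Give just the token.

Answer: sem

Derivation:
Hunk 1: at line 1 remove [soi,oslqx] add [bnxy] -> 7 lines: qfrab epw bnxy fesi stj nkdqa sem
Hunk 2: at line 4 remove [stj] add [foc] -> 7 lines: qfrab epw bnxy fesi foc nkdqa sem
Hunk 3: at line 2 remove [fesi,foc] add [hel] -> 6 lines: qfrab epw bnxy hel nkdqa sem
Hunk 4: at line 2 remove [hel] add [nssg] -> 6 lines: qfrab epw bnxy nssg nkdqa sem
Hunk 5: at line 2 remove [bnxy,nssg,nkdqa] add [lvzpy] -> 4 lines: qfrab epw lvzpy sem
Final line 4: sem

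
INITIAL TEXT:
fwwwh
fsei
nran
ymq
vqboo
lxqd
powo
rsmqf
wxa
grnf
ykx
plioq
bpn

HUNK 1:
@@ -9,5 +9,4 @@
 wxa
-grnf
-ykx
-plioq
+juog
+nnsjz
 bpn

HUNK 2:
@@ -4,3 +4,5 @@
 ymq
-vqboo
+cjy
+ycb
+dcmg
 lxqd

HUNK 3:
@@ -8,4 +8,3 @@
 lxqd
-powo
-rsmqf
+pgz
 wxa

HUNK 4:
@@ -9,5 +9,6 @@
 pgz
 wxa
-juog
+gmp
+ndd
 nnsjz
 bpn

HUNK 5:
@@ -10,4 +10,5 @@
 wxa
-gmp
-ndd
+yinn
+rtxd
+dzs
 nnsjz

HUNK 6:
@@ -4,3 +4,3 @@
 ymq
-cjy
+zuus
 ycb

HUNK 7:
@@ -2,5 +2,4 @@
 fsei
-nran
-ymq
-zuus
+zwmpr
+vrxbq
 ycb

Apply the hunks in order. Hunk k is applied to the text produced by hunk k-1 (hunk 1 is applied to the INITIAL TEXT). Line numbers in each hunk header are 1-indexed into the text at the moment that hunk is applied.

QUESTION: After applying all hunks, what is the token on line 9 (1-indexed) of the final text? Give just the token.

Answer: wxa

Derivation:
Hunk 1: at line 9 remove [grnf,ykx,plioq] add [juog,nnsjz] -> 12 lines: fwwwh fsei nran ymq vqboo lxqd powo rsmqf wxa juog nnsjz bpn
Hunk 2: at line 4 remove [vqboo] add [cjy,ycb,dcmg] -> 14 lines: fwwwh fsei nran ymq cjy ycb dcmg lxqd powo rsmqf wxa juog nnsjz bpn
Hunk 3: at line 8 remove [powo,rsmqf] add [pgz] -> 13 lines: fwwwh fsei nran ymq cjy ycb dcmg lxqd pgz wxa juog nnsjz bpn
Hunk 4: at line 9 remove [juog] add [gmp,ndd] -> 14 lines: fwwwh fsei nran ymq cjy ycb dcmg lxqd pgz wxa gmp ndd nnsjz bpn
Hunk 5: at line 10 remove [gmp,ndd] add [yinn,rtxd,dzs] -> 15 lines: fwwwh fsei nran ymq cjy ycb dcmg lxqd pgz wxa yinn rtxd dzs nnsjz bpn
Hunk 6: at line 4 remove [cjy] add [zuus] -> 15 lines: fwwwh fsei nran ymq zuus ycb dcmg lxqd pgz wxa yinn rtxd dzs nnsjz bpn
Hunk 7: at line 2 remove [nran,ymq,zuus] add [zwmpr,vrxbq] -> 14 lines: fwwwh fsei zwmpr vrxbq ycb dcmg lxqd pgz wxa yinn rtxd dzs nnsjz bpn
Final line 9: wxa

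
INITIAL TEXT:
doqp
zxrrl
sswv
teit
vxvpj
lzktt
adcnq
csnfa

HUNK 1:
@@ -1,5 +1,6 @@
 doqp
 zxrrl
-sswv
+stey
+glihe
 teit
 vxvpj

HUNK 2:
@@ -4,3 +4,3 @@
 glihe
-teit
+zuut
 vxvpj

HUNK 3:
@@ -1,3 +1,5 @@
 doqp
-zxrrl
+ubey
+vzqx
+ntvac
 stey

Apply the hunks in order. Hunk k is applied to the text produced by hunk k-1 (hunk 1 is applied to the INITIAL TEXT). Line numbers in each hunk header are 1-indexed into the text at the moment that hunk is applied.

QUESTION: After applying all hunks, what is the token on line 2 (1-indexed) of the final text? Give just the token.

Hunk 1: at line 1 remove [sswv] add [stey,glihe] -> 9 lines: doqp zxrrl stey glihe teit vxvpj lzktt adcnq csnfa
Hunk 2: at line 4 remove [teit] add [zuut] -> 9 lines: doqp zxrrl stey glihe zuut vxvpj lzktt adcnq csnfa
Hunk 3: at line 1 remove [zxrrl] add [ubey,vzqx,ntvac] -> 11 lines: doqp ubey vzqx ntvac stey glihe zuut vxvpj lzktt adcnq csnfa
Final line 2: ubey

Answer: ubey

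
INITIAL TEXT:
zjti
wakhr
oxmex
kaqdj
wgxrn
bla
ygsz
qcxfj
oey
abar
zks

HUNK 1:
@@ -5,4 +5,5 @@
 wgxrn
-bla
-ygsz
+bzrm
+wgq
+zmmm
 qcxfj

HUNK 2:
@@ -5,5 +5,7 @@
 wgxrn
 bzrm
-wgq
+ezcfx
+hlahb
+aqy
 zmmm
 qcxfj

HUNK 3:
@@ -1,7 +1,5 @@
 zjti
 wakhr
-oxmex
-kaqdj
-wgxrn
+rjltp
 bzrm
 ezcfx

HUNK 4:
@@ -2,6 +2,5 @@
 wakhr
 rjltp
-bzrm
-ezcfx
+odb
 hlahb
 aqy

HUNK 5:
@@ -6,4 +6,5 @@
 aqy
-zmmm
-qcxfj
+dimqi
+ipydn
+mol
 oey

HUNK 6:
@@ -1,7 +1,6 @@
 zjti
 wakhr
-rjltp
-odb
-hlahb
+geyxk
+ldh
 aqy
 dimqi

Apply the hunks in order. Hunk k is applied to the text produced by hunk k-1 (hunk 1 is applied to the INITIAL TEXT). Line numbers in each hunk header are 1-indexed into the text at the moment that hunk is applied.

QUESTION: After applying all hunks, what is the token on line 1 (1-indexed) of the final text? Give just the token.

Answer: zjti

Derivation:
Hunk 1: at line 5 remove [bla,ygsz] add [bzrm,wgq,zmmm] -> 12 lines: zjti wakhr oxmex kaqdj wgxrn bzrm wgq zmmm qcxfj oey abar zks
Hunk 2: at line 5 remove [wgq] add [ezcfx,hlahb,aqy] -> 14 lines: zjti wakhr oxmex kaqdj wgxrn bzrm ezcfx hlahb aqy zmmm qcxfj oey abar zks
Hunk 3: at line 1 remove [oxmex,kaqdj,wgxrn] add [rjltp] -> 12 lines: zjti wakhr rjltp bzrm ezcfx hlahb aqy zmmm qcxfj oey abar zks
Hunk 4: at line 2 remove [bzrm,ezcfx] add [odb] -> 11 lines: zjti wakhr rjltp odb hlahb aqy zmmm qcxfj oey abar zks
Hunk 5: at line 6 remove [zmmm,qcxfj] add [dimqi,ipydn,mol] -> 12 lines: zjti wakhr rjltp odb hlahb aqy dimqi ipydn mol oey abar zks
Hunk 6: at line 1 remove [rjltp,odb,hlahb] add [geyxk,ldh] -> 11 lines: zjti wakhr geyxk ldh aqy dimqi ipydn mol oey abar zks
Final line 1: zjti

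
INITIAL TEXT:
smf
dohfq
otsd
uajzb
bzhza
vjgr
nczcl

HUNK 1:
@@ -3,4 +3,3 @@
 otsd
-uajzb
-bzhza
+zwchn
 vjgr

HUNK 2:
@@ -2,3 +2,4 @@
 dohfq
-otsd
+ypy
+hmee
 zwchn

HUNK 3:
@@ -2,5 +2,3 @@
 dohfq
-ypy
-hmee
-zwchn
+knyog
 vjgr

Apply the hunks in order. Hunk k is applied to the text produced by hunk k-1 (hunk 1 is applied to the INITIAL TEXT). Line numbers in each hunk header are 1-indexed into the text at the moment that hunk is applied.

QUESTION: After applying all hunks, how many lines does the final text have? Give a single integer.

Answer: 5

Derivation:
Hunk 1: at line 3 remove [uajzb,bzhza] add [zwchn] -> 6 lines: smf dohfq otsd zwchn vjgr nczcl
Hunk 2: at line 2 remove [otsd] add [ypy,hmee] -> 7 lines: smf dohfq ypy hmee zwchn vjgr nczcl
Hunk 3: at line 2 remove [ypy,hmee,zwchn] add [knyog] -> 5 lines: smf dohfq knyog vjgr nczcl
Final line count: 5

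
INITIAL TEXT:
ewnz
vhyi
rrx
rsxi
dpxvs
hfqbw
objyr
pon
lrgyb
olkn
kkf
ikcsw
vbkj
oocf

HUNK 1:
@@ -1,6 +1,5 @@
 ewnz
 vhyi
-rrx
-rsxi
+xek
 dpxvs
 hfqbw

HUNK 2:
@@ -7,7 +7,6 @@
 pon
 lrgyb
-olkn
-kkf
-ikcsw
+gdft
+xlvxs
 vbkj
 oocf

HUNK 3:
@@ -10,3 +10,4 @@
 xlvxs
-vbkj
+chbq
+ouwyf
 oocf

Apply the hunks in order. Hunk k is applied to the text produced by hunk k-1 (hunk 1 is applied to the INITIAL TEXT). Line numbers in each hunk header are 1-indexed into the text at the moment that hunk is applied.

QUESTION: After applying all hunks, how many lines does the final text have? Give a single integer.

Hunk 1: at line 1 remove [rrx,rsxi] add [xek] -> 13 lines: ewnz vhyi xek dpxvs hfqbw objyr pon lrgyb olkn kkf ikcsw vbkj oocf
Hunk 2: at line 7 remove [olkn,kkf,ikcsw] add [gdft,xlvxs] -> 12 lines: ewnz vhyi xek dpxvs hfqbw objyr pon lrgyb gdft xlvxs vbkj oocf
Hunk 3: at line 10 remove [vbkj] add [chbq,ouwyf] -> 13 lines: ewnz vhyi xek dpxvs hfqbw objyr pon lrgyb gdft xlvxs chbq ouwyf oocf
Final line count: 13

Answer: 13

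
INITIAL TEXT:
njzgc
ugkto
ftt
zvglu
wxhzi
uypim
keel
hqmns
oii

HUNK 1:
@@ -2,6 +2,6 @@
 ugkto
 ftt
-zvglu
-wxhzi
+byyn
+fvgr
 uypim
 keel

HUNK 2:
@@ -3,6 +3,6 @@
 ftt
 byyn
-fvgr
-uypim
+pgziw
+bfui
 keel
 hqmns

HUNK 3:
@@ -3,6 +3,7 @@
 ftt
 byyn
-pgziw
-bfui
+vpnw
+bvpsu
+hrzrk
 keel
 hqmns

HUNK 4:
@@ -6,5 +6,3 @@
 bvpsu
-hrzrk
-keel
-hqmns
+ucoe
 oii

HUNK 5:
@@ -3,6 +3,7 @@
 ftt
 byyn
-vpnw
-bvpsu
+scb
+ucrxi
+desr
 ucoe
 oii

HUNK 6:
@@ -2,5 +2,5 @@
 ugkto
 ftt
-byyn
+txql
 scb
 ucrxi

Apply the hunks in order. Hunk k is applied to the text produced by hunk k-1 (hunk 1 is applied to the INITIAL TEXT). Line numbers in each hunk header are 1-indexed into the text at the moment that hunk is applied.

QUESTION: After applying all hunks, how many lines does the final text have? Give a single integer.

Hunk 1: at line 2 remove [zvglu,wxhzi] add [byyn,fvgr] -> 9 lines: njzgc ugkto ftt byyn fvgr uypim keel hqmns oii
Hunk 2: at line 3 remove [fvgr,uypim] add [pgziw,bfui] -> 9 lines: njzgc ugkto ftt byyn pgziw bfui keel hqmns oii
Hunk 3: at line 3 remove [pgziw,bfui] add [vpnw,bvpsu,hrzrk] -> 10 lines: njzgc ugkto ftt byyn vpnw bvpsu hrzrk keel hqmns oii
Hunk 4: at line 6 remove [hrzrk,keel,hqmns] add [ucoe] -> 8 lines: njzgc ugkto ftt byyn vpnw bvpsu ucoe oii
Hunk 5: at line 3 remove [vpnw,bvpsu] add [scb,ucrxi,desr] -> 9 lines: njzgc ugkto ftt byyn scb ucrxi desr ucoe oii
Hunk 6: at line 2 remove [byyn] add [txql] -> 9 lines: njzgc ugkto ftt txql scb ucrxi desr ucoe oii
Final line count: 9

Answer: 9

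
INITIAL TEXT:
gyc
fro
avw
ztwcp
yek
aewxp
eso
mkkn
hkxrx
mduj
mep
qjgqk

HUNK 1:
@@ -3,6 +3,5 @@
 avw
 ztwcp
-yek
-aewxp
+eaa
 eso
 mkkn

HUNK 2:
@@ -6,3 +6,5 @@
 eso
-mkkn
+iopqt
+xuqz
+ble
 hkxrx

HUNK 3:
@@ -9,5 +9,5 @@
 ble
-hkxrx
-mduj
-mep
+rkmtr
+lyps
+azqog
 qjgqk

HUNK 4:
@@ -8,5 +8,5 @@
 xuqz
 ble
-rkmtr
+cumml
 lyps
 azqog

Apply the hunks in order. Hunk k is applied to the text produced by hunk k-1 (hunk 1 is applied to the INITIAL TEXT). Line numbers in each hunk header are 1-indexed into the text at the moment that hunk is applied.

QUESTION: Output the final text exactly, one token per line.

Answer: gyc
fro
avw
ztwcp
eaa
eso
iopqt
xuqz
ble
cumml
lyps
azqog
qjgqk

Derivation:
Hunk 1: at line 3 remove [yek,aewxp] add [eaa] -> 11 lines: gyc fro avw ztwcp eaa eso mkkn hkxrx mduj mep qjgqk
Hunk 2: at line 6 remove [mkkn] add [iopqt,xuqz,ble] -> 13 lines: gyc fro avw ztwcp eaa eso iopqt xuqz ble hkxrx mduj mep qjgqk
Hunk 3: at line 9 remove [hkxrx,mduj,mep] add [rkmtr,lyps,azqog] -> 13 lines: gyc fro avw ztwcp eaa eso iopqt xuqz ble rkmtr lyps azqog qjgqk
Hunk 4: at line 8 remove [rkmtr] add [cumml] -> 13 lines: gyc fro avw ztwcp eaa eso iopqt xuqz ble cumml lyps azqog qjgqk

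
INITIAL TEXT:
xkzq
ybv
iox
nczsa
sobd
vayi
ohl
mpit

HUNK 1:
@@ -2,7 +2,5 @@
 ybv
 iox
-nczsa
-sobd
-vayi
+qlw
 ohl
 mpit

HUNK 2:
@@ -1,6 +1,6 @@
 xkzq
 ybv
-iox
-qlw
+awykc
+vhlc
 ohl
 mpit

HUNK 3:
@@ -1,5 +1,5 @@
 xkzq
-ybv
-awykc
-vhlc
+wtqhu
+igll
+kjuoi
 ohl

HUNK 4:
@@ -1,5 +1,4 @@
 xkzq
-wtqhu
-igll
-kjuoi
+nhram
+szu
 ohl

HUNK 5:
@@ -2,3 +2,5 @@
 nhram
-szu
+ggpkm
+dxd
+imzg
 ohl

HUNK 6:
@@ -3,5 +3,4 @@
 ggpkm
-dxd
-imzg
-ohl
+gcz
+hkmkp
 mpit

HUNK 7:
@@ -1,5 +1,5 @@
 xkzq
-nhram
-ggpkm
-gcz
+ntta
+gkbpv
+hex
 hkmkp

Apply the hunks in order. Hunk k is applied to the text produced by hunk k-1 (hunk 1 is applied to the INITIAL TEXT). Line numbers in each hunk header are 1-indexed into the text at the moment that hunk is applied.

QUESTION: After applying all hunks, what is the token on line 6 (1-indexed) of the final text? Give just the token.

Answer: mpit

Derivation:
Hunk 1: at line 2 remove [nczsa,sobd,vayi] add [qlw] -> 6 lines: xkzq ybv iox qlw ohl mpit
Hunk 2: at line 1 remove [iox,qlw] add [awykc,vhlc] -> 6 lines: xkzq ybv awykc vhlc ohl mpit
Hunk 3: at line 1 remove [ybv,awykc,vhlc] add [wtqhu,igll,kjuoi] -> 6 lines: xkzq wtqhu igll kjuoi ohl mpit
Hunk 4: at line 1 remove [wtqhu,igll,kjuoi] add [nhram,szu] -> 5 lines: xkzq nhram szu ohl mpit
Hunk 5: at line 2 remove [szu] add [ggpkm,dxd,imzg] -> 7 lines: xkzq nhram ggpkm dxd imzg ohl mpit
Hunk 6: at line 3 remove [dxd,imzg,ohl] add [gcz,hkmkp] -> 6 lines: xkzq nhram ggpkm gcz hkmkp mpit
Hunk 7: at line 1 remove [nhram,ggpkm,gcz] add [ntta,gkbpv,hex] -> 6 lines: xkzq ntta gkbpv hex hkmkp mpit
Final line 6: mpit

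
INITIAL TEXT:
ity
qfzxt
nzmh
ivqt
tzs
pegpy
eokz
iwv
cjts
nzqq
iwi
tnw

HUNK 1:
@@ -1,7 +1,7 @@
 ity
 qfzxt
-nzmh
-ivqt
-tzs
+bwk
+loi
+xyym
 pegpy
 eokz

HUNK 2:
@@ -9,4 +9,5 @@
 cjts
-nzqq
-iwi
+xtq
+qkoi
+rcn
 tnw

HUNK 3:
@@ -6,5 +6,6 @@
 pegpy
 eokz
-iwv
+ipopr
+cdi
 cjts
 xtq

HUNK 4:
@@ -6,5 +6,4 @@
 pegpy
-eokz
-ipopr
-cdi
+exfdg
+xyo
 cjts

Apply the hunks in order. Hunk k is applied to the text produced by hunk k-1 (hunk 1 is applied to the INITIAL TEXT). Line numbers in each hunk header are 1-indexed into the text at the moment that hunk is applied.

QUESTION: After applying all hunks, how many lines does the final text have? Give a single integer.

Answer: 13

Derivation:
Hunk 1: at line 1 remove [nzmh,ivqt,tzs] add [bwk,loi,xyym] -> 12 lines: ity qfzxt bwk loi xyym pegpy eokz iwv cjts nzqq iwi tnw
Hunk 2: at line 9 remove [nzqq,iwi] add [xtq,qkoi,rcn] -> 13 lines: ity qfzxt bwk loi xyym pegpy eokz iwv cjts xtq qkoi rcn tnw
Hunk 3: at line 6 remove [iwv] add [ipopr,cdi] -> 14 lines: ity qfzxt bwk loi xyym pegpy eokz ipopr cdi cjts xtq qkoi rcn tnw
Hunk 4: at line 6 remove [eokz,ipopr,cdi] add [exfdg,xyo] -> 13 lines: ity qfzxt bwk loi xyym pegpy exfdg xyo cjts xtq qkoi rcn tnw
Final line count: 13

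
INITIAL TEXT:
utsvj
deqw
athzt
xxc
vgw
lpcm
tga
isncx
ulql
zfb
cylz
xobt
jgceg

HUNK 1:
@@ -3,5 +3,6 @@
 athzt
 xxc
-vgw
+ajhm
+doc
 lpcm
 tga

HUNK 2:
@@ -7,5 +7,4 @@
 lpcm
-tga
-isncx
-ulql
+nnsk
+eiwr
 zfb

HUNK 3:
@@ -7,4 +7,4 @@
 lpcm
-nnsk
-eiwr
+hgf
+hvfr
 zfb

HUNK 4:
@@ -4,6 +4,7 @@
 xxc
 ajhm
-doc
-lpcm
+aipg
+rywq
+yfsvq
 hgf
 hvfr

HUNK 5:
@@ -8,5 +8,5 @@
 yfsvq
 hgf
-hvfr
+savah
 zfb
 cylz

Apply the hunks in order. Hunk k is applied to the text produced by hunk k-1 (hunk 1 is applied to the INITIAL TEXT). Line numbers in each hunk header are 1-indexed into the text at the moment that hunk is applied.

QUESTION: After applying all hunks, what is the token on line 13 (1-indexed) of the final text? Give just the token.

Answer: xobt

Derivation:
Hunk 1: at line 3 remove [vgw] add [ajhm,doc] -> 14 lines: utsvj deqw athzt xxc ajhm doc lpcm tga isncx ulql zfb cylz xobt jgceg
Hunk 2: at line 7 remove [tga,isncx,ulql] add [nnsk,eiwr] -> 13 lines: utsvj deqw athzt xxc ajhm doc lpcm nnsk eiwr zfb cylz xobt jgceg
Hunk 3: at line 7 remove [nnsk,eiwr] add [hgf,hvfr] -> 13 lines: utsvj deqw athzt xxc ajhm doc lpcm hgf hvfr zfb cylz xobt jgceg
Hunk 4: at line 4 remove [doc,lpcm] add [aipg,rywq,yfsvq] -> 14 lines: utsvj deqw athzt xxc ajhm aipg rywq yfsvq hgf hvfr zfb cylz xobt jgceg
Hunk 5: at line 8 remove [hvfr] add [savah] -> 14 lines: utsvj deqw athzt xxc ajhm aipg rywq yfsvq hgf savah zfb cylz xobt jgceg
Final line 13: xobt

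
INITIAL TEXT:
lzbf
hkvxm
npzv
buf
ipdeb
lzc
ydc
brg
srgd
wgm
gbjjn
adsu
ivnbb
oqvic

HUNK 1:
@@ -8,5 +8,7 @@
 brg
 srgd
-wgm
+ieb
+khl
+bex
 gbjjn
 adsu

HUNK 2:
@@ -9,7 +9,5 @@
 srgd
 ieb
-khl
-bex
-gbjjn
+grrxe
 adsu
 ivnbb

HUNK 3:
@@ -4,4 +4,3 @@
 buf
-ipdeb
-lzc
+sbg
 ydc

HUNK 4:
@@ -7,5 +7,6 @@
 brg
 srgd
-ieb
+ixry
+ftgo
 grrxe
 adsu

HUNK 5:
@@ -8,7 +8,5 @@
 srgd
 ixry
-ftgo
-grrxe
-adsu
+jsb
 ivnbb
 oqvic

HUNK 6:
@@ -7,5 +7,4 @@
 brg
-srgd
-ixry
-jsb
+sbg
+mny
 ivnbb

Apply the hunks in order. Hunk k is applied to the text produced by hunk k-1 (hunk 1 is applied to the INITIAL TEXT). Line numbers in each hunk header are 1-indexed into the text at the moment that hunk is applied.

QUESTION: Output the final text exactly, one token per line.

Hunk 1: at line 8 remove [wgm] add [ieb,khl,bex] -> 16 lines: lzbf hkvxm npzv buf ipdeb lzc ydc brg srgd ieb khl bex gbjjn adsu ivnbb oqvic
Hunk 2: at line 9 remove [khl,bex,gbjjn] add [grrxe] -> 14 lines: lzbf hkvxm npzv buf ipdeb lzc ydc brg srgd ieb grrxe adsu ivnbb oqvic
Hunk 3: at line 4 remove [ipdeb,lzc] add [sbg] -> 13 lines: lzbf hkvxm npzv buf sbg ydc brg srgd ieb grrxe adsu ivnbb oqvic
Hunk 4: at line 7 remove [ieb] add [ixry,ftgo] -> 14 lines: lzbf hkvxm npzv buf sbg ydc brg srgd ixry ftgo grrxe adsu ivnbb oqvic
Hunk 5: at line 8 remove [ftgo,grrxe,adsu] add [jsb] -> 12 lines: lzbf hkvxm npzv buf sbg ydc brg srgd ixry jsb ivnbb oqvic
Hunk 6: at line 7 remove [srgd,ixry,jsb] add [sbg,mny] -> 11 lines: lzbf hkvxm npzv buf sbg ydc brg sbg mny ivnbb oqvic

Answer: lzbf
hkvxm
npzv
buf
sbg
ydc
brg
sbg
mny
ivnbb
oqvic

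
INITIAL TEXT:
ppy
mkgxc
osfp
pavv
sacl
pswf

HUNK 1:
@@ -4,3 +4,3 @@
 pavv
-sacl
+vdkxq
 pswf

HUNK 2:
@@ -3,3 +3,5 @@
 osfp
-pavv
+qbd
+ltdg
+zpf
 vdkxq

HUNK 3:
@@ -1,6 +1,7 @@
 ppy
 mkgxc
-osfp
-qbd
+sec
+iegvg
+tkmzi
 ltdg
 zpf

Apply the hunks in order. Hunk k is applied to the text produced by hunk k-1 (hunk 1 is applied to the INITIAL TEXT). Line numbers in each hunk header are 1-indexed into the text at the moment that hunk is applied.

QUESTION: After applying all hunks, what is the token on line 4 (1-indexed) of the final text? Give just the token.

Hunk 1: at line 4 remove [sacl] add [vdkxq] -> 6 lines: ppy mkgxc osfp pavv vdkxq pswf
Hunk 2: at line 3 remove [pavv] add [qbd,ltdg,zpf] -> 8 lines: ppy mkgxc osfp qbd ltdg zpf vdkxq pswf
Hunk 3: at line 1 remove [osfp,qbd] add [sec,iegvg,tkmzi] -> 9 lines: ppy mkgxc sec iegvg tkmzi ltdg zpf vdkxq pswf
Final line 4: iegvg

Answer: iegvg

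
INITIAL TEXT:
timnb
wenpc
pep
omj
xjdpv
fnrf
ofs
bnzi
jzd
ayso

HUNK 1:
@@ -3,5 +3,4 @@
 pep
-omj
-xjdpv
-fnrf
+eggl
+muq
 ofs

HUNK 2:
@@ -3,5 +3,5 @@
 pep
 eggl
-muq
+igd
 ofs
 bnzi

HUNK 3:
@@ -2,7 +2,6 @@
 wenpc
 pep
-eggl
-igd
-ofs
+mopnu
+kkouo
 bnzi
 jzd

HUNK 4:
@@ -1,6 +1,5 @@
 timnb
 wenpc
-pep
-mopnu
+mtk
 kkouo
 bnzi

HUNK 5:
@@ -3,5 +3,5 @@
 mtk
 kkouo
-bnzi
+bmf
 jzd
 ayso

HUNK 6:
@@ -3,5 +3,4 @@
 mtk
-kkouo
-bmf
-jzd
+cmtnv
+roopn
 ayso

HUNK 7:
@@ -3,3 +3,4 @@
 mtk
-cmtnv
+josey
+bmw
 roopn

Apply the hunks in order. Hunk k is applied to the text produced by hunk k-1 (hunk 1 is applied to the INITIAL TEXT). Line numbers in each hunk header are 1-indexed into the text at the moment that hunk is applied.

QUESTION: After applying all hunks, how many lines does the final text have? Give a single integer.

Answer: 7

Derivation:
Hunk 1: at line 3 remove [omj,xjdpv,fnrf] add [eggl,muq] -> 9 lines: timnb wenpc pep eggl muq ofs bnzi jzd ayso
Hunk 2: at line 3 remove [muq] add [igd] -> 9 lines: timnb wenpc pep eggl igd ofs bnzi jzd ayso
Hunk 3: at line 2 remove [eggl,igd,ofs] add [mopnu,kkouo] -> 8 lines: timnb wenpc pep mopnu kkouo bnzi jzd ayso
Hunk 4: at line 1 remove [pep,mopnu] add [mtk] -> 7 lines: timnb wenpc mtk kkouo bnzi jzd ayso
Hunk 5: at line 3 remove [bnzi] add [bmf] -> 7 lines: timnb wenpc mtk kkouo bmf jzd ayso
Hunk 6: at line 3 remove [kkouo,bmf,jzd] add [cmtnv,roopn] -> 6 lines: timnb wenpc mtk cmtnv roopn ayso
Hunk 7: at line 3 remove [cmtnv] add [josey,bmw] -> 7 lines: timnb wenpc mtk josey bmw roopn ayso
Final line count: 7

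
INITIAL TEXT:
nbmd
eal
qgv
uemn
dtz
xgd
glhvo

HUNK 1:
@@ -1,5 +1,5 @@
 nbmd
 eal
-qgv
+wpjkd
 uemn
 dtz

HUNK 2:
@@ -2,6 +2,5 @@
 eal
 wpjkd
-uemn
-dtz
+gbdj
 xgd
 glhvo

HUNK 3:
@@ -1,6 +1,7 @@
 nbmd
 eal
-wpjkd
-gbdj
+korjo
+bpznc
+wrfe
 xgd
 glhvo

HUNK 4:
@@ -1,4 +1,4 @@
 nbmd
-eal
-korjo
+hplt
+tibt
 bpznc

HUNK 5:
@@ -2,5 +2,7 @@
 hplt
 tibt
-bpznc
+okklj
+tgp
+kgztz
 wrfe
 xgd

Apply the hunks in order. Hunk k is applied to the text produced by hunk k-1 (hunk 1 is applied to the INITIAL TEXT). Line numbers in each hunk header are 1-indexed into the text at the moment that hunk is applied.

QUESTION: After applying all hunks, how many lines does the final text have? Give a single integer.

Hunk 1: at line 1 remove [qgv] add [wpjkd] -> 7 lines: nbmd eal wpjkd uemn dtz xgd glhvo
Hunk 2: at line 2 remove [uemn,dtz] add [gbdj] -> 6 lines: nbmd eal wpjkd gbdj xgd glhvo
Hunk 3: at line 1 remove [wpjkd,gbdj] add [korjo,bpznc,wrfe] -> 7 lines: nbmd eal korjo bpznc wrfe xgd glhvo
Hunk 4: at line 1 remove [eal,korjo] add [hplt,tibt] -> 7 lines: nbmd hplt tibt bpznc wrfe xgd glhvo
Hunk 5: at line 2 remove [bpznc] add [okklj,tgp,kgztz] -> 9 lines: nbmd hplt tibt okklj tgp kgztz wrfe xgd glhvo
Final line count: 9

Answer: 9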